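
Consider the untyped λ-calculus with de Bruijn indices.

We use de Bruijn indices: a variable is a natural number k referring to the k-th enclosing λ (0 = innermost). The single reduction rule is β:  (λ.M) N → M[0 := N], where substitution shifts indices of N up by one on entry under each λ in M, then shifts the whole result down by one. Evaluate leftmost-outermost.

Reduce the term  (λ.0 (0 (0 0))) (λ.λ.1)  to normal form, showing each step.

  start: (λ.0 (0 (0 0))) (λ.λ.1)
  step 1: (λ.λ.1) ((λ.λ.1) ((λ.λ.1) (λ.λ.1)))
  step 2: λ.(λ.λ.1) ((λ.λ.1) (λ.λ.1))
  step 3: λ.λ.(λ.λ.1) (λ.λ.1)
  step 4: λ.λ.λ.λ.λ.1

Answer: normal form = λ.λ.λ.λ.λ.1  (in 4 steps)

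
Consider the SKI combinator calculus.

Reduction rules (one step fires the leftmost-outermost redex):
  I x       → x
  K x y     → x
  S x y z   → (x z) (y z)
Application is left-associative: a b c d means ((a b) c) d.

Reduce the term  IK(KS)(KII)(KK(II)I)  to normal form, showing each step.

  start: IK(KS)(KII)(KK(II)I)
  →1  K(KS)(KII)(KK(II)I)
  →2  KS(KK(II)I)
  →3  S

Answer: normal form = S  (in 3 steps)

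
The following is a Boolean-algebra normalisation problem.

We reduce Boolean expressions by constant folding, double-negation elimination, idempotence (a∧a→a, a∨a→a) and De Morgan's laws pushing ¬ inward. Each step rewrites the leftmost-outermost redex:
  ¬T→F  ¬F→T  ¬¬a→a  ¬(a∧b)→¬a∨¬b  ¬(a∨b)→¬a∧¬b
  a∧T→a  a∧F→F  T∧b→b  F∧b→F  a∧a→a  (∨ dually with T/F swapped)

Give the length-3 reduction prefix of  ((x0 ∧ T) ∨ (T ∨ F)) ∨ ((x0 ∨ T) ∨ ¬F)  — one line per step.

Answer: after 3 steps: T ∨ ((x0 ∨ T) ∨ ¬F)

Reduction:
  start: ((x0 ∧ T) ∨ (T ∨ F)) ∨ ((x0 ∨ T) ∨ ¬F)
  [1] (x0 ∨ (T ∨ F)) ∨ ((x0 ∨ T) ∨ ¬F)
  [2] (x0 ∨ T) ∨ ((x0 ∨ T) ∨ ¬F)
  [3] T ∨ ((x0 ∨ T) ∨ ¬F)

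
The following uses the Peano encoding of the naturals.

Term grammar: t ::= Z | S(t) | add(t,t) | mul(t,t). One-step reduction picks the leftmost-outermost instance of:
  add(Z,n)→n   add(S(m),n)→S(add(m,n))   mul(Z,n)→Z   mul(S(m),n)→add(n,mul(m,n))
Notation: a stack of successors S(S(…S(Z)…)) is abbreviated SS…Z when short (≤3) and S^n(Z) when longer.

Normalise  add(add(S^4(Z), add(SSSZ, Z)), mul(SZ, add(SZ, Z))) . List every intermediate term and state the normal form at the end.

  start: add(add(S^4(Z), add(SSSZ, Z)), mul(SZ, add(SZ, Z)))
  [1] add(S(add(SSSZ, add(SSSZ, Z))), mul(SZ, add(SZ, Z)))
  [2] S(add(add(SSSZ, add(SSSZ, Z)), mul(SZ, add(SZ, Z))))
  [3] S(add(S(add(SSZ, add(SSSZ, Z))), mul(SZ, add(SZ, Z))))
  [4] S(S(add(add(SSZ, add(SSSZ, Z)), mul(SZ, add(SZ, Z)))))
  [5] S(S(add(S(add(SZ, add(SSSZ, Z))), mul(SZ, add(SZ, Z)))))
  [6] S(S(S(add(add(SZ, add(SSSZ, Z)), mul(SZ, add(SZ, Z))))))
  [7] S(S(S(add(S(add(Z, add(SSSZ, Z))), mul(SZ, add(SZ, Z))))))
  [8] S(S(S(S(add(add(Z, add(SSSZ, Z)), mul(SZ, add(SZ, Z)))))))
  [9] S(S(S(S(add(add(SSSZ, Z), mul(SZ, add(SZ, Z)))))))
  [10] S(S(S(S(add(S(add(SSZ, Z)), mul(SZ, add(SZ, Z)))))))
  [11] S(S(S(S(S(add(add(SSZ, Z), mul(SZ, add(SZ, Z))))))))
  [12] S(S(S(S(S(add(S(add(SZ, Z)), mul(SZ, add(SZ, Z))))))))
  [13] S(S(S(S(S(S(add(add(SZ, Z), mul(SZ, add(SZ, Z)))))))))
  [14] S(S(S(S(S(S(add(S(add(Z, Z)), mul(SZ, add(SZ, Z)))))))))
  [15] S(S(S(S(S(S(S(add(add(Z, Z), mul(SZ, add(SZ, Z))))))))))
  [16] S(S(S(S(S(S(S(add(Z, mul(SZ, add(SZ, Z))))))))))
  [17] S(S(S(S(S(S(S(mul(SZ, add(SZ, Z)))))))))
  [18] S(S(S(S(S(S(S(add(add(SZ, Z), mul(Z, add(SZ, Z))))))))))
  [19] S(S(S(S(S(S(S(add(S(add(Z, Z)), mul(Z, add(SZ, Z))))))))))
  [20] S(S(S(S(S(S(S(S(add(add(Z, Z), mul(Z, add(SZ, Z)))))))))))
  [21] S(S(S(S(S(S(S(S(add(Z, mul(Z, add(SZ, Z)))))))))))
  [22] S(S(S(S(S(S(S(S(mul(Z, add(SZ, Z))))))))))
  [23] S^8(Z)

Answer: normal form = S^8(Z)  (in 23 steps)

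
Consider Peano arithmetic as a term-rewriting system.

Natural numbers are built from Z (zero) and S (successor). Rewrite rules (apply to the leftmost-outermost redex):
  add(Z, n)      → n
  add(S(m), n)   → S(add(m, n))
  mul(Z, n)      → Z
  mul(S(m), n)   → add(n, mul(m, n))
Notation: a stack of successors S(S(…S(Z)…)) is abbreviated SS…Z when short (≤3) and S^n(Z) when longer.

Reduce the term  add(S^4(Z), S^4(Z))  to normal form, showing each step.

  start: add(S^4(Z), S^4(Z))
  →1  S(add(SSSZ, S^4(Z)))
  →2  S(S(add(SSZ, S^4(Z))))
  →3  S(S(S(add(SZ, S^4(Z)))))
  →4  S(S(S(S(add(Z, S^4(Z))))))
  →5  S^8(Z)

Answer: normal form = S^8(Z)  (in 5 steps)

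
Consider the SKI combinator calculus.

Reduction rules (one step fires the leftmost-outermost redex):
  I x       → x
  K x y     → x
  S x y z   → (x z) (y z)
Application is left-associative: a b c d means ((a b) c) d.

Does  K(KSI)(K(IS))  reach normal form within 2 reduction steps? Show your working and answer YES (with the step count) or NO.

  start: K(KSI)(K(IS))
  →1  KSI
  →2  S

Answer: YES — reaches normal form S in 2 ≤ 2 steps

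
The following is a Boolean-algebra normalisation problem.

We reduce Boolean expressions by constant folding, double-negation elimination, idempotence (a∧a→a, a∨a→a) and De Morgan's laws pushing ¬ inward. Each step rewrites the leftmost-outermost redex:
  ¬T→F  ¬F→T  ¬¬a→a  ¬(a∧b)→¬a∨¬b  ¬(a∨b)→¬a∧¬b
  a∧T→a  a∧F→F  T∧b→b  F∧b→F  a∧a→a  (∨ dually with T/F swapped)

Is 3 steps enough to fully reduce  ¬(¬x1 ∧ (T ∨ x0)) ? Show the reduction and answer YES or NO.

  start: ¬(¬x1 ∧ (T ∨ x0))
  [1] ¬¬x1 ∨ ¬(T ∨ x0)
  [2] x1 ∨ ¬(T ∨ x0)
  [3] x1 ∨ (¬T ∧ ¬x0)

Answer: NO — after 3 steps the term is x1 ∨ (¬T ∧ ¬x0), not yet normal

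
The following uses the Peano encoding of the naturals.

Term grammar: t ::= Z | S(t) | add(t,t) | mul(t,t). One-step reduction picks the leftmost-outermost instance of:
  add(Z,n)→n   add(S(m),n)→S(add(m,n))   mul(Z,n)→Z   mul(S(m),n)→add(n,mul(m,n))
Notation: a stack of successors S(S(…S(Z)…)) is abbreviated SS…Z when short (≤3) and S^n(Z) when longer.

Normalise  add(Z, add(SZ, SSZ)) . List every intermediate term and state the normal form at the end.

  start: add(Z, add(SZ, SSZ))
  [1] add(SZ, SSZ)
  [2] S(add(Z, SSZ))
  [3] SSSZ

Answer: normal form = SSSZ  (in 3 steps)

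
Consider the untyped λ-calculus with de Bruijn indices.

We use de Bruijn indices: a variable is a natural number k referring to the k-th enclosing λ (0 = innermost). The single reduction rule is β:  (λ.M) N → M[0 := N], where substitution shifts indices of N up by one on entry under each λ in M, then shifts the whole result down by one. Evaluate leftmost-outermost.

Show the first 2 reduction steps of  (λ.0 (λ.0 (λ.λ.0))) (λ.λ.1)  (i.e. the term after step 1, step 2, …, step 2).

Answer: after 2 steps: λ.λ.0 (λ.λ.0)

Working:
  start: (λ.0 (λ.0 (λ.λ.0))) (λ.λ.1)
  step 1: (λ.λ.1) (λ.0 (λ.λ.0))
  step 2: λ.λ.0 (λ.λ.0)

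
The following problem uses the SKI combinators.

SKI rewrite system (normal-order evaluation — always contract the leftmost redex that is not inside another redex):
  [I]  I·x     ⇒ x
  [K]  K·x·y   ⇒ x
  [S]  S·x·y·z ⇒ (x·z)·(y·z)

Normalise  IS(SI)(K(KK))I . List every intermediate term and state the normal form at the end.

Answer: normal form = K  (in 6 steps)

Reduction:
  start: IS(SI)(K(KK))I
  →1  S(SI)(K(KK))I
  →2  SII(K(KK)I)
  →3  I(K(KK)I)(I(K(KK)I))
  →4  K(KK)I(I(K(KK)I))
  →5  KK(I(K(KK)I))
  →6  K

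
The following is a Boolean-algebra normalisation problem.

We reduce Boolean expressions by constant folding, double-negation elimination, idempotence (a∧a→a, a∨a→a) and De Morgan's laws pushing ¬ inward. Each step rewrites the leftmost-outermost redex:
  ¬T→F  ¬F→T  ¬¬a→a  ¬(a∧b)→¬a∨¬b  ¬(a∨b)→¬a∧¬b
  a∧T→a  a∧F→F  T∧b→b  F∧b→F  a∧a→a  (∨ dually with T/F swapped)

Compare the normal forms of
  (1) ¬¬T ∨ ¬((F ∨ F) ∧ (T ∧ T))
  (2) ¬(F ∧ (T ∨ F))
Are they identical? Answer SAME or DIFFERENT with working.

Term A:
  start: ¬¬T ∨ ¬((F ∨ F) ∧ (T ∧ T))
  [1] T ∨ ¬((F ∨ F) ∧ (T ∧ T))
  [2] T

Term B:
  start: ¬(F ∧ (T ∨ F))
  [1] ¬F ∨ ¬(T ∨ F)
  [2] T ∨ ¬(T ∨ F)
  [3] T

Answer: SAME — A ⇓ T, B ⇓ T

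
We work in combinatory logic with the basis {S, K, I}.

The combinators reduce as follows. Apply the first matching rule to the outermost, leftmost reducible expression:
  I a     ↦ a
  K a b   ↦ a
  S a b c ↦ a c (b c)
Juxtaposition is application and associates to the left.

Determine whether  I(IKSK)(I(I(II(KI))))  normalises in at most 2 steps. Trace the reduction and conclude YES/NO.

Answer: NO — after 2 steps the term is KSK(I(I(II(KI)))), not yet normal

Reduction:
  start: I(IKSK)(I(I(II(KI))))
  [1] IKSK(I(I(II(KI))))
  [2] KSK(I(I(II(KI))))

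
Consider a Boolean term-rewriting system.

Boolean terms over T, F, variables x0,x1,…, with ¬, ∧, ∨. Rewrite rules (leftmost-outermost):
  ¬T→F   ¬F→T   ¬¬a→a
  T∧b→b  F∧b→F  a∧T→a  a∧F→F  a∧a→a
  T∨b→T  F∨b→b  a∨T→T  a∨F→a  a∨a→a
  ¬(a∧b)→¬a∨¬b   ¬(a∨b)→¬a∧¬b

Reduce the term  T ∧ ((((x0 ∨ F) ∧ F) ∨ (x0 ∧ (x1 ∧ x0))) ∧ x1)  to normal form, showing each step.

Answer: normal form = (x0 ∧ (x1 ∧ x0)) ∧ x1  (in 3 steps)

Derivation:
  start: T ∧ ((((x0 ∨ F) ∧ F) ∨ (x0 ∧ (x1 ∧ x0))) ∧ x1)
  →1  (((x0 ∨ F) ∧ F) ∨ (x0 ∧ (x1 ∧ x0))) ∧ x1
  →2  (F ∨ (x0 ∧ (x1 ∧ x0))) ∧ x1
  →3  (x0 ∧ (x1 ∧ x0)) ∧ x1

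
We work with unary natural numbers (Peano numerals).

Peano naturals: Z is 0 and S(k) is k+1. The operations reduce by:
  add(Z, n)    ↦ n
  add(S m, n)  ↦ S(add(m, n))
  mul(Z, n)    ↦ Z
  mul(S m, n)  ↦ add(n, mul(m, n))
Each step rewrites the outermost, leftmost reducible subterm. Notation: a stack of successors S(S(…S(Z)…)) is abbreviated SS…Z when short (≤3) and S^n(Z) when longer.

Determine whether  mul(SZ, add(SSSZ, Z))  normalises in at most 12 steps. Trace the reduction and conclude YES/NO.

Answer: YES — reaches normal form SSSZ in 10 ≤ 12 steps

Reduction:
  start: mul(SZ, add(SSSZ, Z))
  [1] add(add(SSSZ, Z), mul(Z, add(SSSZ, Z)))
  [2] add(S(add(SSZ, Z)), mul(Z, add(SSSZ, Z)))
  [3] S(add(add(SSZ, Z), mul(Z, add(SSSZ, Z))))
  [4] S(add(S(add(SZ, Z)), mul(Z, add(SSSZ, Z))))
  [5] S(S(add(add(SZ, Z), mul(Z, add(SSSZ, Z)))))
  [6] S(S(add(S(add(Z, Z)), mul(Z, add(SSSZ, Z)))))
  [7] S(S(S(add(add(Z, Z), mul(Z, add(SSSZ, Z))))))
  [8] S(S(S(add(Z, mul(Z, add(SSSZ, Z))))))
  [9] S(S(S(mul(Z, add(SSSZ, Z)))))
  [10] SSSZ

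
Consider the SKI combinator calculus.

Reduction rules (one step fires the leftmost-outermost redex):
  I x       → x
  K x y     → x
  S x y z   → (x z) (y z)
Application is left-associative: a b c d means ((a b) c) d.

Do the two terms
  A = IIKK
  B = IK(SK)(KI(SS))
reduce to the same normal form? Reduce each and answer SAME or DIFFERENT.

Term A:
  start: IIKK
  step 1: IKK
  step 2: KK

Term B:
  start: IK(SK)(KI(SS))
  step 1: K(SK)(KI(SS))
  step 2: SK

Answer: DIFFERENT — A ⇓ KK, B ⇓ SK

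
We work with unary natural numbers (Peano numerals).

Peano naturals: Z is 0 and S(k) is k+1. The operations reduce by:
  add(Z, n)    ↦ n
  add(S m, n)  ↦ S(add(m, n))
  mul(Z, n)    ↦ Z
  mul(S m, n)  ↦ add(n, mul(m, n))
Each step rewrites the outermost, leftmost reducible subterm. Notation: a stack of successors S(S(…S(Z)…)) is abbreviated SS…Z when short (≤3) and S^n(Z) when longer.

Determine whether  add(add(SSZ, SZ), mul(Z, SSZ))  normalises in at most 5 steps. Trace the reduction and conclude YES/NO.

Answer: NO — after 5 steps the term is S(S(add(SZ, mul(Z, SSZ)))), not yet normal

Reduction:
  start: add(add(SSZ, SZ), mul(Z, SSZ))
  →1  add(S(add(SZ, SZ)), mul(Z, SSZ))
  →2  S(add(add(SZ, SZ), mul(Z, SSZ)))
  →3  S(add(S(add(Z, SZ)), mul(Z, SSZ)))
  →4  S(S(add(add(Z, SZ), mul(Z, SSZ))))
  →5  S(S(add(SZ, mul(Z, SSZ))))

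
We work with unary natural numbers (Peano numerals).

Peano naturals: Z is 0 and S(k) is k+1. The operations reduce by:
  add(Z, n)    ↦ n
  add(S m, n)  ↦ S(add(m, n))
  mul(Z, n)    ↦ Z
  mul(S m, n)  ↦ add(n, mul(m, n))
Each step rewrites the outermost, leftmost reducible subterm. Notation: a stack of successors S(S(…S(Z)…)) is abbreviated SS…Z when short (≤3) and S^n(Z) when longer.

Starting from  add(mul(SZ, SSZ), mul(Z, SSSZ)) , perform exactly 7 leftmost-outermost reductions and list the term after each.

Answer: after 7 steps: S(S(add(Z, mul(Z, SSSZ))))

Derivation:
  start: add(mul(SZ, SSZ), mul(Z, SSSZ))
  →1  add(add(SSZ, mul(Z, SSZ)), mul(Z, SSSZ))
  →2  add(S(add(SZ, mul(Z, SSZ))), mul(Z, SSSZ))
  →3  S(add(add(SZ, mul(Z, SSZ)), mul(Z, SSSZ)))
  →4  S(add(S(add(Z, mul(Z, SSZ))), mul(Z, SSSZ)))
  →5  S(S(add(add(Z, mul(Z, SSZ)), mul(Z, SSSZ))))
  →6  S(S(add(mul(Z, SSZ), mul(Z, SSSZ))))
  →7  S(S(add(Z, mul(Z, SSSZ))))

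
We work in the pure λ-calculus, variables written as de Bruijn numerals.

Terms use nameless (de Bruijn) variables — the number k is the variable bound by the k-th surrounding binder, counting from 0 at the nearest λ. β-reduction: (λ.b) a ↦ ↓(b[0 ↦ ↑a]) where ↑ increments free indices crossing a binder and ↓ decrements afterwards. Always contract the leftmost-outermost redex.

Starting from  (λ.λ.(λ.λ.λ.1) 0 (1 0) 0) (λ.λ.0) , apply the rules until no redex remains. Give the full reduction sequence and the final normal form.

  start: (λ.λ.(λ.λ.λ.1) 0 (1 0) 0) (λ.λ.0)
  →1  λ.(λ.λ.λ.1) 0 ((λ.λ.0) 0) 0
  →2  λ.(λ.λ.1) ((λ.λ.0) 0) 0
  →3  λ.(λ.(λ.λ.0) 1) 0
  →4  λ.(λ.λ.0) 0
  →5  λ.λ.0

Answer: normal form = λ.λ.0  (in 5 steps)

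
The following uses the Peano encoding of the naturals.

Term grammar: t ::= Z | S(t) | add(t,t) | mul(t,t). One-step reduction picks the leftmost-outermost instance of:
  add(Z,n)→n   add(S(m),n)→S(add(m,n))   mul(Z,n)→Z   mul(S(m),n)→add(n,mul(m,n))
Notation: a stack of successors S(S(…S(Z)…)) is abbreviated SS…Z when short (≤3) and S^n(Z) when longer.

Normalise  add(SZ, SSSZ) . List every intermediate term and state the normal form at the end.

Answer: normal form = S^4(Z)  (in 2 steps)

Derivation:
  start: add(SZ, SSSZ)
  step 1: S(add(Z, SSSZ))
  step 2: S^4(Z)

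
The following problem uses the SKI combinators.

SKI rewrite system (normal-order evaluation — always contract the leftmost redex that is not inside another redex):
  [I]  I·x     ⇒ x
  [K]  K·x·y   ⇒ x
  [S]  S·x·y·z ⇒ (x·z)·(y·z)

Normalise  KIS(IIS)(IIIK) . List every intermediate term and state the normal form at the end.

Answer: normal form = SK  (in 7 steps)

Derivation:
  start: KIS(IIS)(IIIK)
  →1  I(IIS)(IIIK)
  →2  IIS(IIIK)
  →3  IS(IIIK)
  →4  S(IIIK)
  →5  S(IIK)
  →6  S(IK)
  →7  SK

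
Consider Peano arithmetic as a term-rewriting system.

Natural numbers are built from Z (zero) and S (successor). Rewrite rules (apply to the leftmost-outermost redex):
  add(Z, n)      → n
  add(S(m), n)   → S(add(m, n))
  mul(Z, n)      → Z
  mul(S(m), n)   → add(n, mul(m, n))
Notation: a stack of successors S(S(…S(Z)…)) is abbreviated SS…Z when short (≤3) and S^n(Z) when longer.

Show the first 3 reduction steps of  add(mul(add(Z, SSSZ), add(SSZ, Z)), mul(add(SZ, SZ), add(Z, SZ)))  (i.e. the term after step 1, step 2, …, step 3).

  start: add(mul(add(Z, SSSZ), add(SSZ, Z)), mul(add(SZ, SZ), add(Z, SZ)))
  →1  add(mul(SSSZ, add(SSZ, Z)), mul(add(SZ, SZ), add(Z, SZ)))
  →2  add(add(add(SSZ, Z), mul(SSZ, add(SSZ, Z))), mul(add(SZ, SZ), add(Z, SZ)))
  →3  add(add(S(add(SZ, Z)), mul(SSZ, add(SSZ, Z))), mul(add(SZ, SZ), add(Z, SZ)))

Answer: after 3 steps: add(add(S(add(SZ, Z)), mul(SSZ, add(SSZ, Z))), mul(add(SZ, SZ), add(Z, SZ)))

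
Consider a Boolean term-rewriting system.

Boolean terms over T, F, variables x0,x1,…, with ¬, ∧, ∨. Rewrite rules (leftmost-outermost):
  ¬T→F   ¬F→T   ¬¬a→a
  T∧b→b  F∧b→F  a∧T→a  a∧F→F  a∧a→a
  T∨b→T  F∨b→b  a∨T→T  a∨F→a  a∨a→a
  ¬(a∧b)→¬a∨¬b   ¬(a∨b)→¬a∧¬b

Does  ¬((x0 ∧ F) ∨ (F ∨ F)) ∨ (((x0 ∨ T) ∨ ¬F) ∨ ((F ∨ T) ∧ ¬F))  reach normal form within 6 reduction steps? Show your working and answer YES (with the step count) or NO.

  start: ¬((x0 ∧ F) ∨ (F ∨ F)) ∨ (((x0 ∨ T) ∨ ¬F) ∨ ((F ∨ T) ∧ ¬F))
  [1] (¬(x0 ∧ F) ∧ ¬(F ∨ F)) ∨ (((x0 ∨ T) ∨ ¬F) ∨ ((F ∨ T) ∧ ¬F))
  [2] ((¬x0 ∨ ¬F) ∧ ¬(F ∨ F)) ∨ (((x0 ∨ T) ∨ ¬F) ∨ ((F ∨ T) ∧ ¬F))
  [3] ((¬x0 ∨ T) ∧ ¬(F ∨ F)) ∨ (((x0 ∨ T) ∨ ¬F) ∨ ((F ∨ T) ∧ ¬F))
  [4] (T ∧ ¬(F ∨ F)) ∨ (((x0 ∨ T) ∨ ¬F) ∨ ((F ∨ T) ∧ ¬F))
  [5] ¬(F ∨ F) ∨ (((x0 ∨ T) ∨ ¬F) ∨ ((F ∨ T) ∧ ¬F))
  [6] (¬F ∧ ¬F) ∨ (((x0 ∨ T) ∨ ¬F) ∨ ((F ∨ T) ∧ ¬F))

Answer: NO — after 6 steps the term is (¬F ∧ ¬F) ∨ (((x0 ∨ T) ∨ ¬F) ∨ ((F ∨ T) ∧ ¬F)), not yet normal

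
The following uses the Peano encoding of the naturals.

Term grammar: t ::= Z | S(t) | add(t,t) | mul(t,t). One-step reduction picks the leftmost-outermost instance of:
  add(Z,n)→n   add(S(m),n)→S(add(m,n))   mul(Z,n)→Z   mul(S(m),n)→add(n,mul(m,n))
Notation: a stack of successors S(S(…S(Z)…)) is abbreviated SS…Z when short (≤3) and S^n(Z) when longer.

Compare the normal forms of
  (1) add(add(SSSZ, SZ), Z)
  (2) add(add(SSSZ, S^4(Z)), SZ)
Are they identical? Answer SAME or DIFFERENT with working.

Term A:
  start: add(add(SSSZ, SZ), Z)
  step 1: add(S(add(SSZ, SZ)), Z)
  step 2: S(add(add(SSZ, SZ), Z))
  step 3: S(add(S(add(SZ, SZ)), Z))
  step 4: S(S(add(add(SZ, SZ), Z)))
  step 5: S(S(add(S(add(Z, SZ)), Z)))
  step 6: S(S(S(add(add(Z, SZ), Z))))
  step 7: S(S(S(add(SZ, Z))))
  step 8: S(S(S(S(add(Z, Z)))))
  step 9: S^4(Z)

Term B:
  start: add(add(SSSZ, S^4(Z)), SZ)
  step 1: add(S(add(SSZ, S^4(Z))), SZ)
  step 2: S(add(add(SSZ, S^4(Z)), SZ))
  step 3: S(add(S(add(SZ, S^4(Z))), SZ))
  step 4: S(S(add(add(SZ, S^4(Z)), SZ)))
  step 5: S(S(add(S(add(Z, S^4(Z))), SZ)))
  step 6: S(S(S(add(add(Z, S^4(Z)), SZ))))
  step 7: S(S(S(add(S^4(Z), SZ))))
  step 8: S(S(S(S(add(SSSZ, SZ)))))
  step 9: S(S(S(S(S(add(SSZ, SZ))))))
  step 10: S(S(S(S(S(S(add(SZ, SZ)))))))
  step 11: S(S(S(S(S(S(S(add(Z, SZ))))))))
  step 12: S^8(Z)

Answer: DIFFERENT — A ⇓ S^4(Z), B ⇓ S^8(Z)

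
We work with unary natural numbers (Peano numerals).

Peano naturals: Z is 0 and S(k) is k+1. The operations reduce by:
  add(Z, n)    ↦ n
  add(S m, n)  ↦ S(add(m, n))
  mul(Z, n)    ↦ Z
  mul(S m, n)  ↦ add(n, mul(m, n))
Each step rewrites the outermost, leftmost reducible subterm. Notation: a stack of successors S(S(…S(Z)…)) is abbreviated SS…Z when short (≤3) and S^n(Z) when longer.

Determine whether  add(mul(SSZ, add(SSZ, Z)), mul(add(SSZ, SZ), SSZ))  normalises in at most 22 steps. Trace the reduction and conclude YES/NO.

  start: add(mul(SSZ, add(SSZ, Z)), mul(add(SSZ, SZ), SSZ))
  [1] add(add(add(SSZ, Z), mul(SZ, add(SSZ, Z))), mul(add(SSZ, SZ), SSZ))
  [2] add(add(S(add(SZ, Z)), mul(SZ, add(SSZ, Z))), mul(add(SSZ, SZ), SSZ))
  [3] add(S(add(add(SZ, Z), mul(SZ, add(SSZ, Z)))), mul(add(SSZ, SZ), SSZ))
  [4] S(add(add(add(SZ, Z), mul(SZ, add(SSZ, Z))), mul(add(SSZ, SZ), SSZ)))
  [5] S(add(add(S(add(Z, Z)), mul(SZ, add(SSZ, Z))), mul(add(SSZ, SZ), SSZ)))
  [6] S(add(S(add(add(Z, Z), mul(SZ, add(SSZ, Z)))), mul(add(SSZ, SZ), SSZ)))
  [7] S(S(add(add(add(Z, Z), mul(SZ, add(SSZ, Z))), mul(add(SSZ, SZ), SSZ))))
  [8] S(S(add(add(Z, mul(SZ, add(SSZ, Z))), mul(add(SSZ, SZ), SSZ))))
  [9] S(S(add(mul(SZ, add(SSZ, Z)), mul(add(SSZ, SZ), SSZ))))
  [10] S(S(add(add(add(SSZ, Z), mul(Z, add(SSZ, Z))), mul(add(SSZ, SZ), SSZ))))
  [11] S(S(add(add(S(add(SZ, Z)), mul(Z, add(SSZ, Z))), mul(add(SSZ, SZ), SSZ))))
  [12] S(S(add(S(add(add(SZ, Z), mul(Z, add(SSZ, Z)))), mul(add(SSZ, SZ), SSZ))))
  [13] S(S(S(add(add(add(SZ, Z), mul(Z, add(SSZ, Z))), mul(add(SSZ, SZ), SSZ)))))
  [14] S(S(S(add(add(S(add(Z, Z)), mul(Z, add(SSZ, Z))), mul(add(SSZ, SZ), SSZ)))))
  [15] S(S(S(add(S(add(add(Z, Z), mul(Z, add(SSZ, Z)))), mul(add(SSZ, SZ), SSZ)))))
  [16] S(S(S(S(add(add(add(Z, Z), mul(Z, add(SSZ, Z))), mul(add(SSZ, SZ), SSZ))))))
  [17] S(S(S(S(add(add(Z, mul(Z, add(SSZ, Z))), mul(add(SSZ, SZ), SSZ))))))
  [18] S(S(S(S(add(mul(Z, add(SSZ, Z)), mul(add(SSZ, SZ), SSZ))))))
  [19] S(S(S(S(add(Z, mul(add(SSZ, SZ), SSZ))))))
  [20] S(S(S(S(mul(add(SSZ, SZ), SSZ)))))
  [21] S(S(S(S(mul(S(add(SZ, SZ)), SSZ)))))
  [22] S(S(S(S(add(SSZ, mul(add(SZ, SZ), SSZ))))))

Answer: NO — after 22 steps the term is S(S(S(S(add(SSZ, mul(add(SZ, SZ), SSZ)))))), not yet normal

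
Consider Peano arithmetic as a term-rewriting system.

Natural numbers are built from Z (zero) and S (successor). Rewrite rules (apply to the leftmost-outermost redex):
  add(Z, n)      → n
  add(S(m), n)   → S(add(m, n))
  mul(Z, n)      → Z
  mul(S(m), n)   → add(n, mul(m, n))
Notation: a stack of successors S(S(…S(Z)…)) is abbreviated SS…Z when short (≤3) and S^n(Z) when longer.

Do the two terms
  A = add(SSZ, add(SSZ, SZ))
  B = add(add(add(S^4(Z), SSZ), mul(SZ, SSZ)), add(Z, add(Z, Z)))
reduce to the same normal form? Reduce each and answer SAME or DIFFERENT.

Term A:
  start: add(SSZ, add(SSZ, SZ))
  step 1: S(add(SZ, add(SSZ, SZ)))
  step 2: S(S(add(Z, add(SSZ, SZ))))
  step 3: S(S(add(SSZ, SZ)))
  step 4: S(S(S(add(SZ, SZ))))
  step 5: S(S(S(S(add(Z, SZ)))))
  step 6: S^5(Z)

Term B:
  start: add(add(add(S^4(Z), SSZ), mul(SZ, SSZ)), add(Z, add(Z, Z)))
  step 1: add(add(S(add(SSSZ, SSZ)), mul(SZ, SSZ)), add(Z, add(Z, Z)))
  step 2: add(S(add(add(SSSZ, SSZ), mul(SZ, SSZ))), add(Z, add(Z, Z)))
  step 3: S(add(add(add(SSSZ, SSZ), mul(SZ, SSZ)), add(Z, add(Z, Z))))
  step 4: S(add(add(S(add(SSZ, SSZ)), mul(SZ, SSZ)), add(Z, add(Z, Z))))
  step 5: S(add(S(add(add(SSZ, SSZ), mul(SZ, SSZ))), add(Z, add(Z, Z))))
  step 6: S(S(add(add(add(SSZ, SSZ), mul(SZ, SSZ)), add(Z, add(Z, Z)))))
  step 7: S(S(add(add(S(add(SZ, SSZ)), mul(SZ, SSZ)), add(Z, add(Z, Z)))))
  step 8: S(S(add(S(add(add(SZ, SSZ), mul(SZ, SSZ))), add(Z, add(Z, Z)))))
  step 9: S(S(S(add(add(add(SZ, SSZ), mul(SZ, SSZ)), add(Z, add(Z, Z))))))
  step 10: S(S(S(add(add(S(add(Z, SSZ)), mul(SZ, SSZ)), add(Z, add(Z, Z))))))
  step 11: S(S(S(add(S(add(add(Z, SSZ), mul(SZ, SSZ))), add(Z, add(Z, Z))))))
  step 12: S(S(S(S(add(add(add(Z, SSZ), mul(SZ, SSZ)), add(Z, add(Z, Z)))))))
  step 13: S(S(S(S(add(add(SSZ, mul(SZ, SSZ)), add(Z, add(Z, Z)))))))
  step 14: S(S(S(S(add(S(add(SZ, mul(SZ, SSZ))), add(Z, add(Z, Z)))))))
  step 15: S(S(S(S(S(add(add(SZ, mul(SZ, SSZ)), add(Z, add(Z, Z))))))))
  step 16: S(S(S(S(S(add(S(add(Z, mul(SZ, SSZ))), add(Z, add(Z, Z))))))))
  step 17: S(S(S(S(S(S(add(add(Z, mul(SZ, SSZ)), add(Z, add(Z, Z)))))))))
  step 18: S(S(S(S(S(S(add(mul(SZ, SSZ), add(Z, add(Z, Z)))))))))
  step 19: S(S(S(S(S(S(add(add(SSZ, mul(Z, SSZ)), add(Z, add(Z, Z)))))))))
  step 20: S(S(S(S(S(S(add(S(add(SZ, mul(Z, SSZ))), add(Z, add(Z, Z)))))))))
  step 21: S(S(S(S(S(S(S(add(add(SZ, mul(Z, SSZ)), add(Z, add(Z, Z))))))))))
  step 22: S(S(S(S(S(S(S(add(S(add(Z, mul(Z, SSZ))), add(Z, add(Z, Z))))))))))
  step 23: S(S(S(S(S(S(S(S(add(add(Z, mul(Z, SSZ)), add(Z, add(Z, Z)))))))))))
  step 24: S(S(S(S(S(S(S(S(add(mul(Z, SSZ), add(Z, add(Z, Z)))))))))))
  step 25: S(S(S(S(S(S(S(S(add(Z, add(Z, add(Z, Z)))))))))))
  step 26: S(S(S(S(S(S(S(S(add(Z, add(Z, Z))))))))))
  step 27: S(S(S(S(S(S(S(S(add(Z, Z)))))))))
  step 28: S^8(Z)

Answer: DIFFERENT — A ⇓ S^5(Z), B ⇓ S^8(Z)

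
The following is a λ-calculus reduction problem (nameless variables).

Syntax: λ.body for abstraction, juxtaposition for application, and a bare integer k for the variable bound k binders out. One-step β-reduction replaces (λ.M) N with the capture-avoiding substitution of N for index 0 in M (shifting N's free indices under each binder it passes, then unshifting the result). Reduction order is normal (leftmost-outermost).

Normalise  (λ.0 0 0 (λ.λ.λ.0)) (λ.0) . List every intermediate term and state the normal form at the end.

Answer: normal form = λ.λ.λ.0  (in 4 steps)

Working:
  start: (λ.0 0 0 (λ.λ.λ.0)) (λ.0)
  [1] (λ.0) (λ.0) (λ.0) (λ.λ.λ.0)
  [2] (λ.0) (λ.0) (λ.λ.λ.0)
  [3] (λ.0) (λ.λ.λ.0)
  [4] λ.λ.λ.0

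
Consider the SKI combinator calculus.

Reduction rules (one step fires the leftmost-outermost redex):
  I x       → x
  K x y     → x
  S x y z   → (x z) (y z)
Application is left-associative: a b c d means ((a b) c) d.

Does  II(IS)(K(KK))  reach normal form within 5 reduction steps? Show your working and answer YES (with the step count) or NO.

Answer: YES — reaches normal form S(K(KK)) in 3 ≤ 5 steps

Working:
  start: II(IS)(K(KK))
  →1  I(IS)(K(KK))
  →2  IS(K(KK))
  →3  S(K(KK))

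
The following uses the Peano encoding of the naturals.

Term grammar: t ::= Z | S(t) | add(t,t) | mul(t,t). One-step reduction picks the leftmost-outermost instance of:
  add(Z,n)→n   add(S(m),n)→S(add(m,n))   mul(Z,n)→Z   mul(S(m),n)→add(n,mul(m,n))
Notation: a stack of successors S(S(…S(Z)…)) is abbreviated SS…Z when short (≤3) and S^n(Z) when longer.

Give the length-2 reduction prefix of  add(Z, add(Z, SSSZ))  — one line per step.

  start: add(Z, add(Z, SSSZ))
  [1] add(Z, SSSZ)
  [2] SSSZ

Answer: after 2 steps: SSSZ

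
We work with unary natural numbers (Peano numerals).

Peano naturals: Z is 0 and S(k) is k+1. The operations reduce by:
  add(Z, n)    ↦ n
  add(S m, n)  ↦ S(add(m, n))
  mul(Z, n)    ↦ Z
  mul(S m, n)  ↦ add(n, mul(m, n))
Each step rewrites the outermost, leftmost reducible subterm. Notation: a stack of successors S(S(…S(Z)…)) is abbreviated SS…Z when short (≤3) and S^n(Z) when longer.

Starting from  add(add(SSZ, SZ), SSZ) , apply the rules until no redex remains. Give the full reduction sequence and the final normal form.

Answer: normal form = S^5(Z)  (in 7 steps)

Working:
  start: add(add(SSZ, SZ), SSZ)
  [1] add(S(add(SZ, SZ)), SSZ)
  [2] S(add(add(SZ, SZ), SSZ))
  [3] S(add(S(add(Z, SZ)), SSZ))
  [4] S(S(add(add(Z, SZ), SSZ)))
  [5] S(S(add(SZ, SSZ)))
  [6] S(S(S(add(Z, SSZ))))
  [7] S^5(Z)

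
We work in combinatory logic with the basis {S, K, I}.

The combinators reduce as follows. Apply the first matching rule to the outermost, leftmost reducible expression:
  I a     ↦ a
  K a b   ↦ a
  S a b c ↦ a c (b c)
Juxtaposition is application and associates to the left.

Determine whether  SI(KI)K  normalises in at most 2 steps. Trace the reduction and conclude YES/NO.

  start: SI(KI)K
  →1  IK(KIK)
  →2  K(KIK)

Answer: NO — after 2 steps the term is K(KIK), not yet normal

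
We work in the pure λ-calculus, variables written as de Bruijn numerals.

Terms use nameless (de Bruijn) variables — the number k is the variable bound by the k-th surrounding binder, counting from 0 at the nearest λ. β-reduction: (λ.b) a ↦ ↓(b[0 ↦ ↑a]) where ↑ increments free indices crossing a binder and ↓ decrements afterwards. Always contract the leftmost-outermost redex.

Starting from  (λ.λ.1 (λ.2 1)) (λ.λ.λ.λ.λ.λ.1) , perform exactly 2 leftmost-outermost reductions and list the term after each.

  start: (λ.λ.1 (λ.2 1)) (λ.λ.λ.λ.λ.λ.1)
  [1] λ.(λ.λ.λ.λ.λ.λ.1) (λ.(λ.λ.λ.λ.λ.λ.1) 1)
  [2] λ.λ.λ.λ.λ.λ.1

Answer: after 2 steps: λ.λ.λ.λ.λ.λ.1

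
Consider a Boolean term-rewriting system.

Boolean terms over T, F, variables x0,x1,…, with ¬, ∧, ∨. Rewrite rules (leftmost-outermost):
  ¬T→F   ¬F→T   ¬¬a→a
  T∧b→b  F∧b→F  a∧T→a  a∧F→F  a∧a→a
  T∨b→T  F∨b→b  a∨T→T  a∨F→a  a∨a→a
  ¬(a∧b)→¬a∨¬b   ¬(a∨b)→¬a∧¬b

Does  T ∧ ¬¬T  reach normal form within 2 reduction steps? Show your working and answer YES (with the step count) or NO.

Answer: YES — reaches normal form T in 2 ≤ 2 steps

Reduction:
  start: T ∧ ¬¬T
  step 1: ¬¬T
  step 2: T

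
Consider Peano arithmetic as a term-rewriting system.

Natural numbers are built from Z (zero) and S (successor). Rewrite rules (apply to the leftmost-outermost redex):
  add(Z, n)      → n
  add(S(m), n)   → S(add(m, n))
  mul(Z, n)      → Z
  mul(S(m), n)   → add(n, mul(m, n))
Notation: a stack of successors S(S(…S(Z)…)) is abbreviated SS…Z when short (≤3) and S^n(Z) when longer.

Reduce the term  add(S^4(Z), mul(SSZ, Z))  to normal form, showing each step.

Answer: normal form = S^4(Z)  (in 10 steps)

Derivation:
  start: add(S^4(Z), mul(SSZ, Z))
  →1  S(add(SSSZ, mul(SSZ, Z)))
  →2  S(S(add(SSZ, mul(SSZ, Z))))
  →3  S(S(S(add(SZ, mul(SSZ, Z)))))
  →4  S(S(S(S(add(Z, mul(SSZ, Z))))))
  →5  S(S(S(S(mul(SSZ, Z)))))
  →6  S(S(S(S(add(Z, mul(SZ, Z))))))
  →7  S(S(S(S(mul(SZ, Z)))))
  →8  S(S(S(S(add(Z, mul(Z, Z))))))
  →9  S(S(S(S(mul(Z, Z)))))
  →10  S^4(Z)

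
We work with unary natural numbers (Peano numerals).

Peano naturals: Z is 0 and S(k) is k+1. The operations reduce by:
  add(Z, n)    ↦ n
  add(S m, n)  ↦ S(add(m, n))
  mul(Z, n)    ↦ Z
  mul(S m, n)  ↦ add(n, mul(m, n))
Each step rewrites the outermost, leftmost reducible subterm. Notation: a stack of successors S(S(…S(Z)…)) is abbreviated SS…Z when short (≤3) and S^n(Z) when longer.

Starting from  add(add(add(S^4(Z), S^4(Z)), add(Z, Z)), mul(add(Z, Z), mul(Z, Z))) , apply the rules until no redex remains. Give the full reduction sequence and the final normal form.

Answer: normal form = S^8(Z)  (in 26 steps)

Derivation:
  start: add(add(add(S^4(Z), S^4(Z)), add(Z, Z)), mul(add(Z, Z), mul(Z, Z)))
  →1  add(add(S(add(SSSZ, S^4(Z))), add(Z, Z)), mul(add(Z, Z), mul(Z, Z)))
  →2  add(S(add(add(SSSZ, S^4(Z)), add(Z, Z))), mul(add(Z, Z), mul(Z, Z)))
  →3  S(add(add(add(SSSZ, S^4(Z)), add(Z, Z)), mul(add(Z, Z), mul(Z, Z))))
  →4  S(add(add(S(add(SSZ, S^4(Z))), add(Z, Z)), mul(add(Z, Z), mul(Z, Z))))
  →5  S(add(S(add(add(SSZ, S^4(Z)), add(Z, Z))), mul(add(Z, Z), mul(Z, Z))))
  →6  S(S(add(add(add(SSZ, S^4(Z)), add(Z, Z)), mul(add(Z, Z), mul(Z, Z)))))
  →7  S(S(add(add(S(add(SZ, S^4(Z))), add(Z, Z)), mul(add(Z, Z), mul(Z, Z)))))
  →8  S(S(add(S(add(add(SZ, S^4(Z)), add(Z, Z))), mul(add(Z, Z), mul(Z, Z)))))
  →9  S(S(S(add(add(add(SZ, S^4(Z)), add(Z, Z)), mul(add(Z, Z), mul(Z, Z))))))
  →10  S(S(S(add(add(S(add(Z, S^4(Z))), add(Z, Z)), mul(add(Z, Z), mul(Z, Z))))))
  →11  S(S(S(add(S(add(add(Z, S^4(Z)), add(Z, Z))), mul(add(Z, Z), mul(Z, Z))))))
  →12  S(S(S(S(add(add(add(Z, S^4(Z)), add(Z, Z)), mul(add(Z, Z), mul(Z, Z)))))))
  →13  S(S(S(S(add(add(S^4(Z), add(Z, Z)), mul(add(Z, Z), mul(Z, Z)))))))
  →14  S(S(S(S(add(S(add(SSSZ, add(Z, Z))), mul(add(Z, Z), mul(Z, Z)))))))
  →15  S(S(S(S(S(add(add(SSSZ, add(Z, Z)), mul(add(Z, Z), mul(Z, Z))))))))
  →16  S(S(S(S(S(add(S(add(SSZ, add(Z, Z))), mul(add(Z, Z), mul(Z, Z))))))))
  →17  S(S(S(S(S(S(add(add(SSZ, add(Z, Z)), mul(add(Z, Z), mul(Z, Z)))))))))
  →18  S(S(S(S(S(S(add(S(add(SZ, add(Z, Z))), mul(add(Z, Z), mul(Z, Z)))))))))
  →19  S(S(S(S(S(S(S(add(add(SZ, add(Z, Z)), mul(add(Z, Z), mul(Z, Z))))))))))
  →20  S(S(S(S(S(S(S(add(S(add(Z, add(Z, Z))), mul(add(Z, Z), mul(Z, Z))))))))))
  →21  S(S(S(S(S(S(S(S(add(add(Z, add(Z, Z)), mul(add(Z, Z), mul(Z, Z)))))))))))
  →22  S(S(S(S(S(S(S(S(add(add(Z, Z), mul(add(Z, Z), mul(Z, Z)))))))))))
  →23  S(S(S(S(S(S(S(S(add(Z, mul(add(Z, Z), mul(Z, Z)))))))))))
  →24  S(S(S(S(S(S(S(S(mul(add(Z, Z), mul(Z, Z))))))))))
  →25  S(S(S(S(S(S(S(S(mul(Z, mul(Z, Z))))))))))
  →26  S^8(Z)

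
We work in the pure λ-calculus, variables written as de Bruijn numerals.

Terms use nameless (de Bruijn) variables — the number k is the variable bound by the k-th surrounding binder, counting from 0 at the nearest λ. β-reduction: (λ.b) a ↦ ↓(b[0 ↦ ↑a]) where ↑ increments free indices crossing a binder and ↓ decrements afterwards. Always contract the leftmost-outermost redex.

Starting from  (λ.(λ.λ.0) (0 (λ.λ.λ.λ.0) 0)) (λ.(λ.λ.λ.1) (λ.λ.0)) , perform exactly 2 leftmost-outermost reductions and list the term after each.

Answer: after 2 steps: λ.0

Working:
  start: (λ.(λ.λ.0) (0 (λ.λ.λ.λ.0) 0)) (λ.(λ.λ.λ.1) (λ.λ.0))
  [1] (λ.λ.0) ((λ.(λ.λ.λ.1) (λ.λ.0)) (λ.λ.λ.λ.0) (λ.(λ.λ.λ.1) (λ.λ.0)))
  [2] λ.0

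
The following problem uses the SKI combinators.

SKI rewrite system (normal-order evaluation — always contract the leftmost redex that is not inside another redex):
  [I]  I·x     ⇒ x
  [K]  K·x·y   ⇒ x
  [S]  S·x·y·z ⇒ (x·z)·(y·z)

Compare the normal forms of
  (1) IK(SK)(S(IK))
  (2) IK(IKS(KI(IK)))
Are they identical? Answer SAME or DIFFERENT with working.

Term A:
  start: IK(SK)(S(IK))
  →1  K(SK)(S(IK))
  →2  SK

Term B:
  start: IK(IKS(KI(IK)))
  →1  K(IKS(KI(IK)))
  →2  K(KS(KI(IK)))
  →3  KS

Answer: DIFFERENT — A ⇓ SK, B ⇓ KS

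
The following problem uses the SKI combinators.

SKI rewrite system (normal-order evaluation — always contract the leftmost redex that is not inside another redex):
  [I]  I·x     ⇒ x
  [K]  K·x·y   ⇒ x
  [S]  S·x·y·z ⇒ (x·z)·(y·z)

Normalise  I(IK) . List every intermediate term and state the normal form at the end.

Answer: normal form = K  (in 2 steps)

Derivation:
  start: I(IK)
  step 1: IK
  step 2: K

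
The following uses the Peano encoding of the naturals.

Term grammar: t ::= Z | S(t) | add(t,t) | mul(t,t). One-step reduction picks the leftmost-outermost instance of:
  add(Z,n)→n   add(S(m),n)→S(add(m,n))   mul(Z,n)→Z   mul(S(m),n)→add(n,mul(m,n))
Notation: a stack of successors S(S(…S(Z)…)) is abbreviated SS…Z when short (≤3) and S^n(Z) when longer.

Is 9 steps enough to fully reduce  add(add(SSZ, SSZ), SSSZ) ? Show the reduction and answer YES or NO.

  start: add(add(SSZ, SSZ), SSSZ)
  [1] add(S(add(SZ, SSZ)), SSSZ)
  [2] S(add(add(SZ, SSZ), SSSZ))
  [3] S(add(S(add(Z, SSZ)), SSSZ))
  [4] S(S(add(add(Z, SSZ), SSSZ)))
  [5] S(S(add(SSZ, SSSZ)))
  [6] S(S(S(add(SZ, SSSZ))))
  [7] S(S(S(S(add(Z, SSSZ)))))
  [8] S^7(Z)

Answer: YES — reaches normal form S^7(Z) in 8 ≤ 9 steps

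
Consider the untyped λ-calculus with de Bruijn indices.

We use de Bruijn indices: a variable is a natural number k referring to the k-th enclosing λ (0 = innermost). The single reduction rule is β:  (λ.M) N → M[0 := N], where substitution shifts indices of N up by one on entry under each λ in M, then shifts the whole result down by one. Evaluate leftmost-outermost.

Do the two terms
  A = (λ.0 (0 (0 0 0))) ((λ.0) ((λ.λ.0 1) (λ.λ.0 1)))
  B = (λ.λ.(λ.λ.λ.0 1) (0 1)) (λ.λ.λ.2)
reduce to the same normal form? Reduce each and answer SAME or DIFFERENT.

Term A:
  start: (λ.0 (0 (0 0 0))) ((λ.0) ((λ.λ.0 1) (λ.λ.0 1)))
  step 1: (λ.0) ((λ.λ.0 1) (λ.λ.0 1)) ((λ.0) ((λ.λ.0 1) (λ.λ.0 1)) ((λ.0) ((λ.λ.0 1) (λ.λ.0 1)) ((λ.0) ((λ.λ.0 1) (λ.λ.0 1))) ((λ.0) ((λ.λ.0 1) (λ.λ.0 1)))))
  step 2: (λ.λ.0 1) (λ.λ.0 1) ((λ.0) ((λ.λ.0 1) (λ.λ.0 1)) ((λ.0) ((λ.λ.0 1) (λ.λ.0 1)) ((λ.0) ((λ.λ.0 1) (λ.λ.0 1))) ((λ.0) ((λ.λ.0 1) (λ.λ.0 1)))))
  step 3: (λ.0 (λ.λ.0 1)) ((λ.0) ((λ.λ.0 1) (λ.λ.0 1)) ((λ.0) ((λ.λ.0 1) (λ.λ.0 1)) ((λ.0) ((λ.λ.0 1) (λ.λ.0 1))) ((λ.0) ((λ.λ.0 1) (λ.λ.0 1)))))
  step 4: (λ.0) ((λ.λ.0 1) (λ.λ.0 1)) ((λ.0) ((λ.λ.0 1) (λ.λ.0 1)) ((λ.0) ((λ.λ.0 1) (λ.λ.0 1))) ((λ.0) ((λ.λ.0 1) (λ.λ.0 1)))) (λ.λ.0 1)
  step 5: (λ.λ.0 1) (λ.λ.0 1) ((λ.0) ((λ.λ.0 1) (λ.λ.0 1)) ((λ.0) ((λ.λ.0 1) (λ.λ.0 1))) ((λ.0) ((λ.λ.0 1) (λ.λ.0 1)))) (λ.λ.0 1)
  step 6: (λ.0 (λ.λ.0 1)) ((λ.0) ((λ.λ.0 1) (λ.λ.0 1)) ((λ.0) ((λ.λ.0 1) (λ.λ.0 1))) ((λ.0) ((λ.λ.0 1) (λ.λ.0 1)))) (λ.λ.0 1)
  step 7: (λ.0) ((λ.λ.0 1) (λ.λ.0 1)) ((λ.0) ((λ.λ.0 1) (λ.λ.0 1))) ((λ.0) ((λ.λ.0 1) (λ.λ.0 1))) (λ.λ.0 1) (λ.λ.0 1)
  step 8: (λ.λ.0 1) (λ.λ.0 1) ((λ.0) ((λ.λ.0 1) (λ.λ.0 1))) ((λ.0) ((λ.λ.0 1) (λ.λ.0 1))) (λ.λ.0 1) (λ.λ.0 1)
  step 9: (λ.0 (λ.λ.0 1)) ((λ.0) ((λ.λ.0 1) (λ.λ.0 1))) ((λ.0) ((λ.λ.0 1) (λ.λ.0 1))) (λ.λ.0 1) (λ.λ.0 1)
  step 10: (λ.0) ((λ.λ.0 1) (λ.λ.0 1)) (λ.λ.0 1) ((λ.0) ((λ.λ.0 1) (λ.λ.0 1))) (λ.λ.0 1) (λ.λ.0 1)
  step 11: (λ.λ.0 1) (λ.λ.0 1) (λ.λ.0 1) ((λ.0) ((λ.λ.0 1) (λ.λ.0 1))) (λ.λ.0 1) (λ.λ.0 1)
  step 12: (λ.0 (λ.λ.0 1)) (λ.λ.0 1) ((λ.0) ((λ.λ.0 1) (λ.λ.0 1))) (λ.λ.0 1) (λ.λ.0 1)
  step 13: (λ.λ.0 1) (λ.λ.0 1) ((λ.0) ((λ.λ.0 1) (λ.λ.0 1))) (λ.λ.0 1) (λ.λ.0 1)
  step 14: (λ.0 (λ.λ.0 1)) ((λ.0) ((λ.λ.0 1) (λ.λ.0 1))) (λ.λ.0 1) (λ.λ.0 1)
  step 15: (λ.0) ((λ.λ.0 1) (λ.λ.0 1)) (λ.λ.0 1) (λ.λ.0 1) (λ.λ.0 1)
  step 16: (λ.λ.0 1) (λ.λ.0 1) (λ.λ.0 1) (λ.λ.0 1) (λ.λ.0 1)
  step 17: (λ.0 (λ.λ.0 1)) (λ.λ.0 1) (λ.λ.0 1) (λ.λ.0 1)
  step 18: (λ.λ.0 1) (λ.λ.0 1) (λ.λ.0 1) (λ.λ.0 1)
  step 19: (λ.0 (λ.λ.0 1)) (λ.λ.0 1) (λ.λ.0 1)
  step 20: (λ.λ.0 1) (λ.λ.0 1) (λ.λ.0 1)
  step 21: (λ.0 (λ.λ.0 1)) (λ.λ.0 1)
  step 22: (λ.λ.0 1) (λ.λ.0 1)
  step 23: λ.0 (λ.λ.0 1)

Term B:
  start: (λ.λ.(λ.λ.λ.0 1) (0 1)) (λ.λ.λ.2)
  step 1: λ.(λ.λ.λ.0 1) (0 (λ.λ.λ.2))
  step 2: λ.λ.λ.0 1

Answer: DIFFERENT — A ⇓ λ.0 (λ.λ.0 1), B ⇓ λ.λ.λ.0 1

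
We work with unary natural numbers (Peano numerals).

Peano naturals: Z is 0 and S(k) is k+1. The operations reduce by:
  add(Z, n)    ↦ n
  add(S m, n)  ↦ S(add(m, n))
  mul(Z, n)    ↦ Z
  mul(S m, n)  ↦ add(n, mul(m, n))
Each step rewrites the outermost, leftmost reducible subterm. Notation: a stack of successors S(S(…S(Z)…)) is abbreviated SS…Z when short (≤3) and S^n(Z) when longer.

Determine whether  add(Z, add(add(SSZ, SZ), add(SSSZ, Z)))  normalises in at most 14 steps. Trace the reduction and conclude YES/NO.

Answer: YES — reaches normal form S^6(Z) in 12 ≤ 14 steps

Working:
  start: add(Z, add(add(SSZ, SZ), add(SSSZ, Z)))
  step 1: add(add(SSZ, SZ), add(SSSZ, Z))
  step 2: add(S(add(SZ, SZ)), add(SSSZ, Z))
  step 3: S(add(add(SZ, SZ), add(SSSZ, Z)))
  step 4: S(add(S(add(Z, SZ)), add(SSSZ, Z)))
  step 5: S(S(add(add(Z, SZ), add(SSSZ, Z))))
  step 6: S(S(add(SZ, add(SSSZ, Z))))
  step 7: S(S(S(add(Z, add(SSSZ, Z)))))
  step 8: S(S(S(add(SSSZ, Z))))
  step 9: S(S(S(S(add(SSZ, Z)))))
  step 10: S(S(S(S(S(add(SZ, Z))))))
  step 11: S(S(S(S(S(S(add(Z, Z)))))))
  step 12: S^6(Z)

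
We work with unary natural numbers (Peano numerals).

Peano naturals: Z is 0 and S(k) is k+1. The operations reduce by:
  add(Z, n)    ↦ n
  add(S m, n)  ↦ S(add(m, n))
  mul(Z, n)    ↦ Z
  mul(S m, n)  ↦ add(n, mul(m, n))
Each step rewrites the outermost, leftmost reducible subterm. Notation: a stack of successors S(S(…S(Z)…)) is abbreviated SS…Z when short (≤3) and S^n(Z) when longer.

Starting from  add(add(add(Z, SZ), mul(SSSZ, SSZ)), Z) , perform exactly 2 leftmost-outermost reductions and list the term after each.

  start: add(add(add(Z, SZ), mul(SSSZ, SSZ)), Z)
  [1] add(add(SZ, mul(SSSZ, SSZ)), Z)
  [2] add(S(add(Z, mul(SSSZ, SSZ))), Z)

Answer: after 2 steps: add(S(add(Z, mul(SSSZ, SSZ))), Z)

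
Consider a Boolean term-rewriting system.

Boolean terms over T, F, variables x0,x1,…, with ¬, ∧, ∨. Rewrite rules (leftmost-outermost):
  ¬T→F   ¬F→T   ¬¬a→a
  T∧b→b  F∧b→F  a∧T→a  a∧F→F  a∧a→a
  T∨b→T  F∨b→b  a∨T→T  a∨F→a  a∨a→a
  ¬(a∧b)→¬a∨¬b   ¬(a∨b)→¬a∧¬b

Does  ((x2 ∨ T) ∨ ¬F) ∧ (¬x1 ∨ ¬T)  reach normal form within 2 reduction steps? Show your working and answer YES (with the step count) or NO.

Answer: NO — after 2 steps the term is T ∧ (¬x1 ∨ ¬T), not yet normal

Reduction:
  start: ((x2 ∨ T) ∨ ¬F) ∧ (¬x1 ∨ ¬T)
  →1  (T ∨ ¬F) ∧ (¬x1 ∨ ¬T)
  →2  T ∧ (¬x1 ∨ ¬T)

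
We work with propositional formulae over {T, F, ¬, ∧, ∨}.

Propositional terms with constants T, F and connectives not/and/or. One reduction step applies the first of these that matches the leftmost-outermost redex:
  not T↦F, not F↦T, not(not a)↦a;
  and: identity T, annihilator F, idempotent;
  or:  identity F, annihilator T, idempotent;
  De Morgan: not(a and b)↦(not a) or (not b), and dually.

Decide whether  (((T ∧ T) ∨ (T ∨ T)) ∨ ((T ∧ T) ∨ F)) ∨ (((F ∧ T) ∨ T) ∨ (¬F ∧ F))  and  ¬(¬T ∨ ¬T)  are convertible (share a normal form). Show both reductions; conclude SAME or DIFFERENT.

Term A:
  start: (((T ∧ T) ∨ (T ∨ T)) ∨ ((T ∧ T) ∨ F)) ∨ (((F ∧ T) ∨ T) ∨ (¬F ∧ F))
  step 1: ((T ∨ (T ∨ T)) ∨ ((T ∧ T) ∨ F)) ∨ (((F ∧ T) ∨ T) ∨ (¬F ∧ F))
  step 2: (T ∨ ((T ∧ T) ∨ F)) ∨ (((F ∧ T) ∨ T) ∨ (¬F ∧ F))
  step 3: T ∨ (((F ∧ T) ∨ T) ∨ (¬F ∧ F))
  step 4: T

Term B:
  start: ¬(¬T ∨ ¬T)
  step 1: ¬¬T ∧ ¬¬T
  step 2: ¬¬T
  step 3: T

Answer: SAME — A ⇓ T, B ⇓ T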